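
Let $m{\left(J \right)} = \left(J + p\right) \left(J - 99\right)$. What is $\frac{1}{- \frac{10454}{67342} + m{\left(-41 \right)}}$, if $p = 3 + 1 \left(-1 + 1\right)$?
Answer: $\frac{33671}{179124493} \approx 0.00018798$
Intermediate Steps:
$p = 3$ ($p = 3 + 1 \cdot 0 = 3 + 0 = 3$)
$m{\left(J \right)} = \left(-99 + J\right) \left(3 + J\right)$ ($m{\left(J \right)} = \left(J + 3\right) \left(J - 99\right) = \left(3 + J\right) \left(-99 + J\right) = \left(-99 + J\right) \left(3 + J\right)$)
$\frac{1}{- \frac{10454}{67342} + m{\left(-41 \right)}} = \frac{1}{- \frac{10454}{67342} - \left(-3639 - 1681\right)} = \frac{1}{\left(-10454\right) \frac{1}{67342} + \left(-297 + 1681 + 3936\right)} = \frac{1}{- \frac{5227}{33671} + 5320} = \frac{1}{\frac{179124493}{33671}} = \frac{33671}{179124493}$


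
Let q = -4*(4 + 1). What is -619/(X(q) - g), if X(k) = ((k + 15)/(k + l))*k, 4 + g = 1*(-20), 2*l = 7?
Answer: -20427/592 ≈ -34.505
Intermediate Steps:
l = 7/2 (l = (½)*7 = 7/2 ≈ 3.5000)
g = -24 (g = -4 + 1*(-20) = -4 - 20 = -24)
q = -20 (q = -4*5 = -20)
X(k) = k*(15 + k)/(7/2 + k) (X(k) = ((k + 15)/(k + 7/2))*k = ((15 + k)/(7/2 + k))*k = k*(15 + k)/(7/2 + k))
-619/(X(q) - g) = -619/(2*(-20)*(15 - 20)/(7 + 2*(-20)) - 1*(-24)) = -619/(2*(-20)*(-5)/(7 - 40) + 24) = -619/(2*(-20)*(-5)/(-33) + 24) = -619/(2*(-20)*(-1/33)*(-5) + 24) = -619/(-200/33 + 24) = -619/592/33 = -619*33/592 = -20427/592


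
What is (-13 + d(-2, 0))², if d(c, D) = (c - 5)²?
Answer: 1296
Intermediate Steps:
d(c, D) = (-5 + c)²
(-13 + d(-2, 0))² = (-13 + (-5 - 2)²)² = (-13 + (-7)²)² = (-13 + 49)² = 36² = 1296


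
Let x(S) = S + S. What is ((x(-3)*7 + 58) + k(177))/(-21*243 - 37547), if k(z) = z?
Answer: -193/42650 ≈ -0.0045252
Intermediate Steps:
x(S) = 2*S
((x(-3)*7 + 58) + k(177))/(-21*243 - 37547) = (((2*(-3))*7 + 58) + 177)/(-21*243 - 37547) = ((-6*7 + 58) + 177)/(-5103 - 37547) = ((-42 + 58) + 177)/(-42650) = (16 + 177)*(-1/42650) = 193*(-1/42650) = -193/42650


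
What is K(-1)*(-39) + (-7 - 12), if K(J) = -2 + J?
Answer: 98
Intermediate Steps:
K(-1)*(-39) + (-7 - 12) = (-2 - 1)*(-39) + (-7 - 12) = -3*(-39) - 19 = 117 - 19 = 98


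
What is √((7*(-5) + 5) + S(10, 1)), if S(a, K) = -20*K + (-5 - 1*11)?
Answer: I*√66 ≈ 8.124*I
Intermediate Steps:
S(a, K) = -16 - 20*K (S(a, K) = -20*K + (-5 - 11) = -20*K - 16 = -16 - 20*K)
√((7*(-5) + 5) + S(10, 1)) = √((7*(-5) + 5) + (-16 - 20*1)) = √((-35 + 5) + (-16 - 20)) = √(-30 - 36) = √(-66) = I*√66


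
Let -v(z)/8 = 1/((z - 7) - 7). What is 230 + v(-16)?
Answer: 3454/15 ≈ 230.27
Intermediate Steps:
v(z) = -8/(-14 + z) (v(z) = -8/((z - 7) - 7) = -8/((-7 + z) - 7) = -8/(-14 + z))
230 + v(-16) = 230 - 8/(-14 - 16) = 230 - 8/(-30) = 230 - 8*(-1/30) = 230 + 4/15 = 3454/15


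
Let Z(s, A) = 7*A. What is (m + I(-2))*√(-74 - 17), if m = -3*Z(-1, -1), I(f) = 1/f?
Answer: 41*I*√91/2 ≈ 195.56*I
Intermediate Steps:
m = 21 (m = -21*(-1) = -3*(-7) = 21)
(m + I(-2))*√(-74 - 17) = (21 + 1/(-2))*√(-74 - 17) = (21 - ½)*√(-91) = 41*(I*√91)/2 = 41*I*√91/2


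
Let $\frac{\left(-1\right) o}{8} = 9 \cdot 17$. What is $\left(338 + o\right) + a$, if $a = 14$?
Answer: $-872$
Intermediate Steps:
$o = -1224$ ($o = - 8 \cdot 9 \cdot 17 = \left(-8\right) 153 = -1224$)
$\left(338 + o\right) + a = \left(338 - 1224\right) + 14 = -886 + 14 = -872$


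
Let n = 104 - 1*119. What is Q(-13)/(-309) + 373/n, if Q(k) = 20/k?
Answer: -166449/6695 ≈ -24.862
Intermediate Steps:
n = -15 (n = 104 - 119 = -15)
Q(-13)/(-309) + 373/n = (20/(-13))/(-309) + 373/(-15) = (20*(-1/13))*(-1/309) + 373*(-1/15) = -20/13*(-1/309) - 373/15 = 20/4017 - 373/15 = -166449/6695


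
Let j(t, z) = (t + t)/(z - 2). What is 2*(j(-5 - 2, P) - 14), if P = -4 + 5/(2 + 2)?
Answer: -420/19 ≈ -22.105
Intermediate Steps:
P = -11/4 (P = -4 + 5/4 = -11/4 ≈ -2.7500)
j(t, z) = 2*t/(-2 + z) (j(t, z) = (2*t)/(-2 + z) = 2*t/(-2 + z))
2*(j(-5 - 2, P) - 14) = 2*(2*(-5 - 2)/(-2 - 11/4) - 14) = 2*(2*(-7)/(-19/4) - 14) = 2*(2*(-7)*(-4/19) - 14) = 2*(56/19 - 14) = 2*(-210/19) = -420/19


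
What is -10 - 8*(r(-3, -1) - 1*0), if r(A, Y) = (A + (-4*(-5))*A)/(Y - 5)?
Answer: -94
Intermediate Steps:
r(A, Y) = 21*A/(-5 + Y) (r(A, Y) = (A + 20*A)/(-5 + Y) = (21*A)/(-5 + Y) = 21*A/(-5 + Y))
-10 - 8*(r(-3, -1) - 1*0) = -10 - 8*(21*(-3)/(-5 - 1) - 1*0) = -10 - 8*(21*(-3)/(-6) + 0) = -10 - 8*(21*(-3)*(-⅙) + 0) = -10 - 8*(21/2 + 0) = -10 - 8*21/2 = -10 - 84 = -94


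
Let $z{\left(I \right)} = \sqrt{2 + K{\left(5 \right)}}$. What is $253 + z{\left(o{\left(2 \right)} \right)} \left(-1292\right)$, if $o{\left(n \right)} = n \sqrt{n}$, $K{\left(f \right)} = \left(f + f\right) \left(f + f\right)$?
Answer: $253 - 1292 \sqrt{102} \approx -12796.0$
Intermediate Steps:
$K{\left(f \right)} = 4 f^{2}$ ($K{\left(f \right)} = 2 f 2 f = 4 f^{2}$)
$o{\left(n \right)} = n^{\frac{3}{2}}$
$z{\left(I \right)} = \sqrt{102}$ ($z{\left(I \right)} = \sqrt{2 + 4 \cdot 5^{2}} = \sqrt{2 + 4 \cdot 25} = \sqrt{2 + 100} = \sqrt{102}$)
$253 + z{\left(o{\left(2 \right)} \right)} \left(-1292\right) = 253 + \sqrt{102} \left(-1292\right) = 253 - 1292 \sqrt{102}$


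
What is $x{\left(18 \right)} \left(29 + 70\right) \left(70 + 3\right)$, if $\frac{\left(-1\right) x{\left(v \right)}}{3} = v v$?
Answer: $-7024644$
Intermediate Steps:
$x{\left(v \right)} = - 3 v^{2}$ ($x{\left(v \right)} = - 3 v v = - 3 v^{2}$)
$x{\left(18 \right)} \left(29 + 70\right) \left(70 + 3\right) = - 3 \cdot 18^{2} \left(29 + 70\right) \left(70 + 3\right) = \left(-3\right) 324 \cdot 99 \cdot 73 = \left(-972\right) 7227 = -7024644$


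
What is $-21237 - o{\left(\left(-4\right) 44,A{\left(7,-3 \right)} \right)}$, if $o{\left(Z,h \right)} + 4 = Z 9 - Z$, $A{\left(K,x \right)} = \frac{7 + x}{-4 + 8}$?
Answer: $-19825$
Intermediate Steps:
$A{\left(K,x \right)} = \frac{7}{4} + \frac{x}{4}$ ($A{\left(K,x \right)} = \frac{7 + x}{4} = \left(7 + x\right) \frac{1}{4} = \frac{7}{4} + \frac{x}{4}$)
$o{\left(Z,h \right)} = -4 + 8 Z$ ($o{\left(Z,h \right)} = -4 - \left(Z - Z 9\right) = -4 + \left(9 Z - Z\right) = -4 + 8 Z$)
$-21237 - o{\left(\left(-4\right) 44,A{\left(7,-3 \right)} \right)} = -21237 - \left(-4 + 8 \left(\left(-4\right) 44\right)\right) = -21237 - \left(-4 + 8 \left(-176\right)\right) = -21237 - \left(-4 - 1408\right) = -21237 - -1412 = -21237 + 1412 = -19825$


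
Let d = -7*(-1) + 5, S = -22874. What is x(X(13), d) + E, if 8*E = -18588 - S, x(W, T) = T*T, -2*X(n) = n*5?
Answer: 2719/4 ≈ 679.75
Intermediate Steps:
X(n) = -5*n/2 (X(n) = -n*5/2 = -5*n/2)
d = 12 (d = 7 + 5 = 12)
x(W, T) = T²
E = 2143/4 (E = (-18588 - 1*(-22874))/8 = (-18588 + 22874)/8 = (⅛)*4286 = 2143/4 ≈ 535.75)
x(X(13), d) + E = 12² + 2143/4 = 144 + 2143/4 = 2719/4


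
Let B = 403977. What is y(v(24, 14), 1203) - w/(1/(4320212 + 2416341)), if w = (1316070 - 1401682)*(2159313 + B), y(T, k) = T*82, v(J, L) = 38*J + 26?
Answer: 1478325666077421356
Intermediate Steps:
v(J, L) = 26 + 38*J
y(T, k) = 82*T
w = -219448383480 (w = (1316070 - 1401682)*(2159313 + 403977) = -85612*2563290 = -219448383480)
y(v(24, 14), 1203) - w/(1/(4320212 + 2416341)) = 82*(26 + 38*24) - (-219448383480)/(1/(4320212 + 2416341)) = 82*(26 + 912) - (-219448383480)/(1/6736553) = 82*938 - (-219448383480)/1/6736553 = 76916 - (-219448383480)*6736553 = 76916 - 1*(-1478325666077344440) = 76916 + 1478325666077344440 = 1478325666077421356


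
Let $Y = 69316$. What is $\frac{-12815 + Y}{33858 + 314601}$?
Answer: $\frac{56501}{348459} \approx 0.16215$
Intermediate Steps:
$\frac{-12815 + Y}{33858 + 314601} = \frac{-12815 + 69316}{33858 + 314601} = \frac{56501}{348459}$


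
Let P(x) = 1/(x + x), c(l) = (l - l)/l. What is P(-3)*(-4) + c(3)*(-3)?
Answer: 2/3 ≈ 0.66667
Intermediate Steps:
c(l) = 0 (c(l) = 0/l = 0)
P(x) = 1/(2*x)
P(-3)*(-4) + c(3)*(-3) = ((1/2)/(-3))*(-4) + 0*(-3) = ((1/2)*(-1/3))*(-4) + 0 = -1/6*(-4) + 0 = 2/3 + 0 = 2/3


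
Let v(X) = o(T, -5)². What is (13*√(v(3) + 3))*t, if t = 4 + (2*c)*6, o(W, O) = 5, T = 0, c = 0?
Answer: 104*√7 ≈ 275.16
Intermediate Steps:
v(X) = 25 (v(X) = 5² = 25)
t = 4 (t = 4 + (2*0)*6 = 4 + 0*6 = 4 + 0 = 4)
(13*√(v(3) + 3))*t = (13*√(25 + 3))*4 = (13*√28)*4 = (13*(2*√7))*4 = (26*√7)*4 = 104*√7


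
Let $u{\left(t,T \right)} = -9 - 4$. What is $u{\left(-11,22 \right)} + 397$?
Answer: $384$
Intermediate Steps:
$u{\left(t,T \right)} = -13$
$u{\left(-11,22 \right)} + 397 = -13 + 397 = 384$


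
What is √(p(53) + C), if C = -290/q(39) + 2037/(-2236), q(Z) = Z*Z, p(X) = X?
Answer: √583820761/3354 ≈ 7.2040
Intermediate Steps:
q(Z) = Z²
C = -288209/261612 (C = -290/(39²) + 2037/(-2236) = -290/1521 + 2037*(-1/2236) = -290*1/1521 - 2037/2236 = -290/1521 - 2037/2236 = -288209/261612 ≈ -1.1017)
√(p(53) + C) = √(53 - 288209/261612) = √(13577227/261612) = √583820761/3354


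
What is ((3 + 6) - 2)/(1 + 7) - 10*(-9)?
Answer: 727/8 ≈ 90.875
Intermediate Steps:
((3 + 6) - 2)/(1 + 7) - 10*(-9) = (9 - 2)/8 + 90 = 7*(1/8) + 90 = 7/8 + 90 = 727/8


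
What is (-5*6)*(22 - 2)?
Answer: -600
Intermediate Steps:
(-5*6)*(22 - 2) = -30*20 = -600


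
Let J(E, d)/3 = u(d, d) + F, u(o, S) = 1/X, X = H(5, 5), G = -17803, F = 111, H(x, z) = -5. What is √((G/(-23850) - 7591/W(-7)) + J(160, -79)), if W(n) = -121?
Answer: √121100341618/17490 ≈ 19.897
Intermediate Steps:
X = -5
u(o, S) = -⅕ (u(o, S) = 1/(-5) = -⅕)
J(E, d) = 1662/5 (J(E, d) = 3*(-⅕ + 111) = 3*(554/5) = 1662/5)
√((G/(-23850) - 7591/W(-7)) + J(160, -79)) = √((-17803/(-23850) - 7591/(-121)) + 1662/5) = √((-17803*(-1/23850) - 7591*(-1/121)) + 1662/5) = √((17803/23850 + 7591/121) + 1662/5) = √(183199513/2885850 + 1662/5) = √(1142456053/2885850) = √121100341618/17490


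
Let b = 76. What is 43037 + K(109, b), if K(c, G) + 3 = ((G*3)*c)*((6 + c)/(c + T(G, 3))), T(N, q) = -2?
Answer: 7462618/107 ≈ 69744.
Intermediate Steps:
K(c, G) = -3 + 3*G*c*(6 + c)/(-2 + c) (K(c, G) = -3 + ((G*3)*c)*((6 + c)/(c - 2)) = -3 + ((3*G)*c)*((6 + c)/(-2 + c)) = -3 + (3*G*c)*((6 + c)/(-2 + c)) = -3 + 3*G*c*(6 + c)/(-2 + c))
43037 + K(109, b) = 43037 + 3*(2 - 1*109 + 76*109**2 + 6*76*109)/(-2 + 109) = 43037 + 3*(2 - 109 + 76*11881 + 49704)/107 = 43037 + 3*(1/107)*(2 - 109 + 902956 + 49704) = 43037 + 3*(1/107)*952553 = 43037 + 2857659/107 = 7462618/107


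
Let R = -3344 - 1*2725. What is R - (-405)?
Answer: -5664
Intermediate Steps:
R = -6069 (R = -3344 - 2725 = -6069)
R - (-405) = -6069 - (-405) = -6069 - 1*(-405) = -6069 + 405 = -5664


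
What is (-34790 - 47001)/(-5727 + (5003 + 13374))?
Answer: -81791/12650 ≈ -6.4657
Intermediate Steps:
(-34790 - 47001)/(-5727 + (5003 + 13374)) = -81791/(-5727 + 18377) = -81791/12650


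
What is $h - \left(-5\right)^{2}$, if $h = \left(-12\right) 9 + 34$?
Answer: $-99$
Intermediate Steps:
$h = -74$ ($h = -108 + 34 = -74$)
$h - \left(-5\right)^{2} = -74 - \left(-5\right)^{2} = -74 - 25 = -99$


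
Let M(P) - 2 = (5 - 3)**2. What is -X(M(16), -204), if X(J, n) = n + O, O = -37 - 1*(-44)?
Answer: 197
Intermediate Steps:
M(P) = 6 (M(P) = 2 + (5 - 3)**2 = 2 + 2**2 = 2 + 4 = 6)
O = 7 (O = -37 + 44 = 7)
X(J, n) = 7 + n (X(J, n) = n + 7 = 7 + n)
-X(M(16), -204) = -(7 - 204) = -1*(-197) = 197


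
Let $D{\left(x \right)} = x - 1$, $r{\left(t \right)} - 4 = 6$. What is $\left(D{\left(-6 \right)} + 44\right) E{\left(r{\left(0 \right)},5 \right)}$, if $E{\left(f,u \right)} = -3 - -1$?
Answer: $-74$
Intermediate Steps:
$r{\left(t \right)} = 10$ ($r{\left(t \right)} = 4 + 6 = 10$)
$E{\left(f,u \right)} = -2$ ($E{\left(f,u \right)} = -3 + 1 = -2$)
$D{\left(x \right)} = -1 + x$ ($D{\left(x \right)} = x - 1 = -1 + x$)
$\left(D{\left(-6 \right)} + 44\right) E{\left(r{\left(0 \right)},5 \right)} = \left(\left(-1 - 6\right) + 44\right) \left(-2\right) = \left(-7 + 44\right) \left(-2\right) = 37 \left(-2\right) = -74$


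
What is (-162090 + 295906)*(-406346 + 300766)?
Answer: -14128293280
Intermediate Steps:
(-162090 + 295906)*(-406346 + 300766) = 133816*(-105580) = -14128293280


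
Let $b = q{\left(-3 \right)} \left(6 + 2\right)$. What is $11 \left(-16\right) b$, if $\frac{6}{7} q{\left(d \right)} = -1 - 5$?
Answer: $9856$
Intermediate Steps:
$q{\left(d \right)} = -7$ ($q{\left(d \right)} = \frac{7 \left(-1 - 5\right)}{6} = \frac{7}{6} \left(-6\right) = -7$)
$b = -56$ ($b = - 7 \left(6 + 2\right) = \left(-7\right) 8 = -56$)
$11 \left(-16\right) b = 11 \left(-16\right) \left(-56\right) = \left(-176\right) \left(-56\right) = 9856$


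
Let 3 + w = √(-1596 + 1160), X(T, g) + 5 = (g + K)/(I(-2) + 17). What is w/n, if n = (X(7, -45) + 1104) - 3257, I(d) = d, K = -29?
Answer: 45/32444 - 15*I*√109/16222 ≈ 0.001387 - 0.0096538*I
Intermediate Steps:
X(T, g) = -104/15 + g/15 (X(T, g) = -5 + (g - 29)/(-2 + 17) = -5 + (-29 + g)/15 = -5 + (-29 + g)*(1/15) = -5 + (-29/15 + g/15) = -104/15 + g/15)
w = -3 + 2*I*√109 (w = -3 + √(-1596 + 1160) = -3 + √(-436) = -3 + 2*I*√109 ≈ -3.0 + 20.881*I)
n = -32444/15 (n = ((-104/15 + (1/15)*(-45)) + 1104) - 3257 = ((-104/15 - 3) + 1104) - 3257 = (-149/15 + 1104) - 3257 = 16411/15 - 3257 = -32444/15 ≈ -2162.9)
w/n = (-3 + 2*I*√109)/(-32444/15) = (-3 + 2*I*√109)*(-15/32444) = 45/32444 - 15*I*√109/16222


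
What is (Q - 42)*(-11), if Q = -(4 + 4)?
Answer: 550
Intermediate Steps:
Q = -8 (Q = -1*8 = -8)
(Q - 42)*(-11) = (-8 - 42)*(-11) = -50*(-11) = 550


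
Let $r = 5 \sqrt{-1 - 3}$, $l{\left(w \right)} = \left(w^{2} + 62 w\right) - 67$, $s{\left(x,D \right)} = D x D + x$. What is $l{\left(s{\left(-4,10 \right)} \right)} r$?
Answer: $1381010 i \approx 1.381 \cdot 10^{6} i$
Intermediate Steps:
$s{\left(x,D \right)} = x + x D^{2}$ ($s{\left(x,D \right)} = x D^{2} + x = x + x D^{2}$)
$l{\left(w \right)} = -67 + w^{2} + 62 w$
$r = 10 i$ ($r = 5 \sqrt{-4} = 5 \cdot 2 i = 10 i \approx 10.0 i$)
$l{\left(s{\left(-4,10 \right)} \right)} r = \left(-67 + \left(- 4 \left(1 + 10^{2}\right)\right)^{2} + 62 \left(- 4 \left(1 + 10^{2}\right)\right)\right) 10 i = \left(-67 + \left(- 4 \left(1 + 100\right)\right)^{2} + 62 \left(- 4 \left(1 + 100\right)\right)\right) 10 i = \left(-67 + \left(\left(-4\right) 101\right)^{2} + 62 \left(\left(-4\right) 101\right)\right) 10 i = \left(-67 + \left(-404\right)^{2} + 62 \left(-404\right)\right) 10 i = \left(-67 + 163216 - 25048\right) 10 i = 138101 \cdot 10 i = 1381010 i$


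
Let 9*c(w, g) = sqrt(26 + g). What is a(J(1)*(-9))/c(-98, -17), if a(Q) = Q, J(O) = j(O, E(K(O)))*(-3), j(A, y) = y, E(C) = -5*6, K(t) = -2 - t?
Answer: -2430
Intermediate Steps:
c(w, g) = sqrt(26 + g)/9
E(C) = -30
J(O) = 90 (J(O) = -30*(-3) = 90)
a(J(1)*(-9))/c(-98, -17) = (90*(-9))/((sqrt(26 - 17)/9)) = -810/(sqrt(9)/9) = -810/((1/9)*3) = -810/1/3 = -810*3 = -2430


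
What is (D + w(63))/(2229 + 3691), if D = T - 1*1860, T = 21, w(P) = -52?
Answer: -1891/5920 ≈ -0.31943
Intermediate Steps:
D = -1839 (D = 21 - 1*1860 = 21 - 1860 = -1839)
(D + w(63))/(2229 + 3691) = (-1839 - 52)/(2229 + 3691) = -1891/5920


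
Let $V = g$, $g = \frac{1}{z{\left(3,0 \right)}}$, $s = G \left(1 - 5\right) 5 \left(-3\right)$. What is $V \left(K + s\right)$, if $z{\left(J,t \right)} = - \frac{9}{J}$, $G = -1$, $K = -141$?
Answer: $67$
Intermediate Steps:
$s = -60$ ($s = - (1 - 5) 5 \left(-3\right) = \left(-1\right) \left(-4\right) 5 \left(-3\right) = 4 \cdot 5 \left(-3\right) = 20 \left(-3\right) = -60$)
$g = - \frac{1}{3}$ ($g = \frac{1}{\left(-9\right) \frac{1}{3}} = \frac{1}{-3} = - \frac{1}{3} \approx -0.33333$)
$V = - \frac{1}{3} \approx -0.33333$
$V \left(K + s\right) = - \frac{-141 - 60}{3} = \left(- \frac{1}{3}\right) \left(-201\right) = 67$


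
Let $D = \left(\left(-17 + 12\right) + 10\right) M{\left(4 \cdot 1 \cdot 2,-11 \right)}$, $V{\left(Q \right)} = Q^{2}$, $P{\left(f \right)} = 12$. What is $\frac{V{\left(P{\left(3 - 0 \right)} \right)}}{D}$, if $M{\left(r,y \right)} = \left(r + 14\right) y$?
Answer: $- \frac{72}{605} \approx -0.11901$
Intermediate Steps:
$M{\left(r,y \right)} = y \left(14 + r\right)$ ($M{\left(r,y \right)} = \left(14 + r\right) y = y \left(14 + r\right)$)
$D = -1210$ ($D = \left(\left(-17 + 12\right) + 10\right) \left(- 11 \left(14 + 4 \cdot 1 \cdot 2\right)\right) = \left(-5 + 10\right) \left(- 11 \left(14 + 4 \cdot 2\right)\right) = 5 \left(- 11 \left(14 + 8\right)\right) = 5 \left(\left(-11\right) 22\right) = 5 \left(-242\right) = -1210$)
$\frac{V{\left(P{\left(3 - 0 \right)} \right)}}{D} = \frac{12^{2}}{-1210} = 144 \left(- \frac{1}{1210}\right) = - \frac{72}{605}$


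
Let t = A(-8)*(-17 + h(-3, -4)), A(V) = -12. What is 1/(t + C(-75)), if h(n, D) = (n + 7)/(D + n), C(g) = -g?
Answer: 7/2001 ≈ 0.0034983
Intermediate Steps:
h(n, D) = (7 + n)/(D + n)
t = 1476/7 (t = -12*(-17 + (7 - 3)/(-4 - 3)) = -12*(-17 + 4/(-7)) = -12*(-17 - ⅐*4) = -12*(-17 - 4/7) = -12*(-123/7) = 1476/7 ≈ 210.86)
1/(t + C(-75)) = 1/(1476/7 - 1*(-75)) = 1/(1476/7 + 75) = 1/(2001/7) = 7/2001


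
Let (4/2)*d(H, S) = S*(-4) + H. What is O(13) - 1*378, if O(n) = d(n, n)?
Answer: -795/2 ≈ -397.50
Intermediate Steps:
d(H, S) = H/2 - 2*S (d(H, S) = (S*(-4) + H)/2 = (-4*S + H)/2 = (H - 4*S)/2 = H/2 - 2*S)
O(n) = -3*n/2 (O(n) = n/2 - 2*n = -3*n/2)
O(13) - 1*378 = -3/2*13 - 1*378 = -39/2 - 378 = -795/2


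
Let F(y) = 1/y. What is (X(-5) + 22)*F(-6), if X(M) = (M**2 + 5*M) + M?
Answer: -17/6 ≈ -2.8333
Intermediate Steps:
X(M) = M**2 + 6*M
F(y) = 1/y
(X(-5) + 22)*F(-6) = (-5*(6 - 5) + 22)/(-6) = (-5*1 + 22)*(-1/6) = (-5 + 22)*(-1/6) = 17*(-1/6) = -17/6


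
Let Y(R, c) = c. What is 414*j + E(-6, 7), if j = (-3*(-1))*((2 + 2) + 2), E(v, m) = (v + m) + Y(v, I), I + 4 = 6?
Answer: 7455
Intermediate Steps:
I = 2 (I = -4 + 6 = 2)
E(v, m) = 2 + m + v (E(v, m) = (v + m) + 2 = (m + v) + 2 = 2 + m + v)
j = 18 (j = 3*(4 + 2) = 3*6 = 18)
414*j + E(-6, 7) = 414*18 + (2 + 7 - 6) = 7452 + 3 = 7455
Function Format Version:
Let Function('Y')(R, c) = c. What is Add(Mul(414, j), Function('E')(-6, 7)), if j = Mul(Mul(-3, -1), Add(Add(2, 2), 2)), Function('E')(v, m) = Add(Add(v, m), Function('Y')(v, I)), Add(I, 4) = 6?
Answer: 7455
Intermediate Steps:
I = 2 (I = Add(-4, 6) = 2)
Function('E')(v, m) = Add(2, m, v) (Function('E')(v, m) = Add(Add(v, m), 2) = Add(Add(m, v), 2) = Add(2, m, v))
j = 18 (j = Mul(3, Add(4, 2)) = Mul(3, 6) = 18)
Add(Mul(414, j), Function('E')(-6, 7)) = Add(Mul(414, 18), Add(2, 7, -6)) = Add(7452, 3) = 7455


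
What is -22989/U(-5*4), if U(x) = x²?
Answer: -22989/400 ≈ -57.472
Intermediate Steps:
-22989/U(-5*4) = -22989/((-5*4)²) = -22989/((-20)²) = -22989/400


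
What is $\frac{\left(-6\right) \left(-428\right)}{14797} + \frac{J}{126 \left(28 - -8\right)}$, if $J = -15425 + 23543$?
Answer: $\frac{7320583}{3728844} \approx 1.9632$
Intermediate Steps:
$J = 8118$
$\frac{\left(-6\right) \left(-428\right)}{14797} + \frac{J}{126 \left(28 - -8\right)} = \frac{\left(-6\right) \left(-428\right)}{14797} + \frac{8118}{126 \left(28 - -8\right)} = 2568 \cdot \frac{1}{14797} + \frac{8118}{126 \left(28 + 8\right)} = \frac{2568}{14797} + \frac{8118}{126 \cdot 36} = \frac{2568}{14797} + \frac{8118}{4536} = \frac{2568}{14797} + 8118 \cdot \frac{1}{4536} = \frac{2568}{14797} + \frac{451}{252} = \frac{7320583}{3728844}$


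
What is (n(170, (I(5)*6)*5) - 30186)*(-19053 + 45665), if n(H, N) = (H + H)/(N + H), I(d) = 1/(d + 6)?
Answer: -76309457596/95 ≈ -8.0326e+8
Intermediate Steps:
I(d) = 1/(6 + d)
n(H, N) = 2*H/(H + N) (n(H, N) = (2*H)/(H + N) = 2*H/(H + N))
(n(170, (I(5)*6)*5) - 30186)*(-19053 + 45665) = (2*170/(170 + (6/(6 + 5))*5) - 30186)*(-19053 + 45665) = (2*170/(170 + (6/11)*5) - 30186)*26612 = (2*170/(170 + 30/11) - 30186)*26612 = (2*170/(1900/11) - 30186)*26612 = (2*170*(11/1900) - 30186)*26612 = (187/95 - 30186)*26612 = -2867483/95*26612 = -76309457596/95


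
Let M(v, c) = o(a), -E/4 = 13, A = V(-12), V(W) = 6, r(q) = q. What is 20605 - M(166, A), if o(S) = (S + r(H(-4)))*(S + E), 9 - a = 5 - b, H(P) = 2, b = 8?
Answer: 21165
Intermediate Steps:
A = 6
E = -52 (E = -4*13 = -52)
a = 12 (a = 9 - (5 - 1*8) = 9 - (5 - 8) = 9 - 1*(-3) = 9 + 3 = 12)
o(S) = (-52 + S)*(2 + S) (o(S) = (S + 2)*(S - 52) = (2 + S)*(-52 + S) = (-52 + S)*(2 + S))
M(v, c) = -560 (M(v, c) = -104 + 12² - 50*12 = -104 + 144 - 600 = -560)
20605 - M(166, A) = 20605 - 1*(-560) = 20605 + 560 = 21165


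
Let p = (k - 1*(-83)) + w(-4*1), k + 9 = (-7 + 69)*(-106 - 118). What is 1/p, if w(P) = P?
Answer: -1/13818 ≈ -7.2369e-5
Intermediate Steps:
k = -13897 (k = -9 + (-7 + 69)*(-106 - 118) = -9 + 62*(-224) = -9 - 13888 = -13897)
p = -13818 (p = (-13897 - 1*(-83)) - 4*1 = (-13897 + 83) - 4 = -13814 - 4 = -13818)
1/p = 1/(-13818) = -1/13818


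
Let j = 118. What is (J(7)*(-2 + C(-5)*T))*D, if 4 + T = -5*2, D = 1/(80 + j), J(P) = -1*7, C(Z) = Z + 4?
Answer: -14/33 ≈ -0.42424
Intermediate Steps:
C(Z) = 4 + Z
J(P) = -7
D = 1/198 (D = 1/(80 + 118) = 1/198 ≈ 0.0050505)
T = -14 (T = -4 - 5*2 = -4 - 10 = -14)
(J(7)*(-2 + C(-5)*T))*D = -7*(-2 + (4 - 5)*(-14))*(1/198) = -7*(-2 - 1*(-14))*(1/198) = -7*(-2 + 14)*(1/198) = -7*12*(1/198) = -84*1/198 = -14/33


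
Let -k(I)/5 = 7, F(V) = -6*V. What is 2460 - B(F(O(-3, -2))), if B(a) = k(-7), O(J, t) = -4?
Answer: 2495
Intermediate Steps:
k(I) = -35 (k(I) = -5*7 = -35)
B(a) = -35
2460 - B(F(O(-3, -2))) = 2460 - 1*(-35) = 2460 + 35 = 2495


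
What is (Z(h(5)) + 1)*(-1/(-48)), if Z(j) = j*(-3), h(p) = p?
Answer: -7/24 ≈ -0.29167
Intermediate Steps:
Z(j) = -3*j
(Z(h(5)) + 1)*(-1/(-48)) = (-3*5 + 1)*(-1/(-48)) = (-15 + 1)*(-1*(-1/48)) = -14*1/48 = -7/24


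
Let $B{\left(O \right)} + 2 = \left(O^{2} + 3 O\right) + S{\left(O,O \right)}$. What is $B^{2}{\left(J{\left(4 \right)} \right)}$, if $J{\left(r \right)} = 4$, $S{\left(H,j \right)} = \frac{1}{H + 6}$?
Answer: $\frac{68121}{100} \approx 681.21$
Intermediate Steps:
$S{\left(H,j \right)} = \frac{1}{6 + H}$
$B{\left(O \right)} = -2 + O^{2} + \frac{1}{6 + O} + 3 O$ ($B{\left(O \right)} = -2 + \left(\left(O^{2} + 3 O\right) + \frac{1}{6 + O}\right) = -2 + \left(O^{2} + \frac{1}{6 + O} + 3 O\right) = -2 + O^{2} + \frac{1}{6 + O} + 3 O$)
$B^{2}{\left(J{\left(4 \right)} \right)} = \left(\frac{1 + \left(6 + 4\right) \left(-2 + 4^{2} + 3 \cdot 4\right)}{6 + 4}\right)^{2} = \left(\frac{1 + 10 \left(-2 + 16 + 12\right)}{10}\right)^{2} = \left(\frac{1 + 10 \cdot 26}{10}\right)^{2} = \left(\frac{1 + 260}{10}\right)^{2} = \left(\frac{1}{10} \cdot 261\right)^{2} = \left(\frac{261}{10}\right)^{2} = \frac{68121}{100}$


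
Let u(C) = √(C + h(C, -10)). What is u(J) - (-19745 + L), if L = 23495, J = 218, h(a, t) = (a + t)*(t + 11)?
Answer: -3750 + √426 ≈ -3729.4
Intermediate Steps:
h(a, t) = (11 + t)*(a + t) (h(a, t) = (a + t)*(11 + t) = (11 + t)*(a + t))
u(C) = √(-10 + 2*C) (u(C) = √(C + ((-10)² + 11*C + 11*(-10) + C*(-10))) = √(C + (100 + 11*C - 110 - 10*C)) = √(C + (-10 + C)) = √(-10 + 2*C))
u(J) - (-19745 + L) = √(-10 + 2*218) - (-19745 + 23495) = √(-10 + 436) - 1*3750 = √426 - 3750 = -3750 + √426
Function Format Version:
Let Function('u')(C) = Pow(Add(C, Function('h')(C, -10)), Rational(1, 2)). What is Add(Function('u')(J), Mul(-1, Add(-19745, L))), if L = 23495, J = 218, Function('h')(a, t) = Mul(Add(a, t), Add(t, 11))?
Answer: Add(-3750, Pow(426, Rational(1, 2))) ≈ -3729.4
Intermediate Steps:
Function('h')(a, t) = Mul(Add(11, t), Add(a, t)) (Function('h')(a, t) = Mul(Add(a, t), Add(11, t)) = Mul(Add(11, t), Add(a, t)))
Function('u')(C) = Pow(Add(-10, Mul(2, C)), Rational(1, 2)) (Function('u')(C) = Pow(Add(C, Add(Pow(-10, 2), Mul(11, C), Mul(11, -10), Mul(C, -10))), Rational(1, 2)) = Pow(Add(C, Add(100, Mul(11, C), -110, Mul(-10, C))), Rational(1, 2)) = Pow(Add(C, Add(-10, C)), Rational(1, 2)) = Pow(Add(-10, Mul(2, C)), Rational(1, 2)))
Add(Function('u')(J), Mul(-1, Add(-19745, L))) = Add(Pow(Add(-10, Mul(2, 218)), Rational(1, 2)), Mul(-1, Add(-19745, 23495))) = Add(Pow(Add(-10, 436), Rational(1, 2)), Mul(-1, 3750)) = Add(Pow(426, Rational(1, 2)), -3750) = Add(-3750, Pow(426, Rational(1, 2)))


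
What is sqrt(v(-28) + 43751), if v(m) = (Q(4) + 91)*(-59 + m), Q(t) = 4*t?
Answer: sqrt(34442) ≈ 185.59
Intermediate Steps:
v(m) = -6313 + 107*m (v(m) = (4*4 + 91)*(-59 + m) = (16 + 91)*(-59 + m) = 107*(-59 + m) = -6313 + 107*m)
sqrt(v(-28) + 43751) = sqrt((-6313 + 107*(-28)) + 43751) = sqrt((-6313 - 2996) + 43751) = sqrt(-9309 + 43751) = sqrt(34442)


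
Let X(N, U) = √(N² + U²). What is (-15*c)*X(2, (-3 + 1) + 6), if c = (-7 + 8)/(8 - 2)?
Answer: -5*√5 ≈ -11.180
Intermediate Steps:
c = ⅙ (c = 1/6 = 1*(⅙) = ⅙ ≈ 0.16667)
(-15*c)*X(2, (-3 + 1) + 6) = (-15*⅙)*√(2² + ((-3 + 1) + 6)²) = -5*√(4 + (-2 + 6)²)/2 = -5*√(4 + 4²)/2 = -5*√(4 + 16)/2 = -5*√5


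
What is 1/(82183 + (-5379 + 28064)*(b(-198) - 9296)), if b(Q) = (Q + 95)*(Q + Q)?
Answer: 1/714478203 ≈ 1.3996e-9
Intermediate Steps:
b(Q) = 2*Q*(95 + Q) (b(Q) = (95 + Q)*(2*Q) = 2*Q*(95 + Q))
1/(82183 + (-5379 + 28064)*(b(-198) - 9296)) = 1/(82183 + (-5379 + 28064)*(2*(-198)*(95 - 198) - 9296)) = 1/(82183 + 22685*(2*(-198)*(-103) - 9296)) = 1/(82183 + 22685*(40788 - 9296)) = 1/(82183 + 22685*31492) = 1/(82183 + 714396020) = 1/714478203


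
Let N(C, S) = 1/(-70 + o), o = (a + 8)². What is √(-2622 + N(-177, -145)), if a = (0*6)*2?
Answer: I*√94398/6 ≈ 51.207*I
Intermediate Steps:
a = 0 (a = 0*2 = 0)
o = 64 (o = (0 + 8)² = 8² = 64)
N(C, S) = -⅙ (N(C, S) = 1/(-70 + 64) = 1/(-6) = -⅙)
√(-2622 + N(-177, -145)) = √(-2622 - ⅙) = √(-15733/6) = I*√94398/6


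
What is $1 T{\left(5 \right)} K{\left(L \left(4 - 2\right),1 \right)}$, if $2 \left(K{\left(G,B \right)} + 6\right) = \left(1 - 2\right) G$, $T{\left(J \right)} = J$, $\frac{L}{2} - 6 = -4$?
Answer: $-50$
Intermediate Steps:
$L = 4$ ($L = 12 + 2 \left(-4\right) = 12 - 8 = 4$)
$K{\left(G,B \right)} = -6 - \frac{G}{2}$ ($K{\left(G,B \right)} = -6 + \frac{\left(1 - 2\right) G}{2} = -6 + \frac{\left(-1\right) G}{2} = -6 - \frac{G}{2}$)
$1 T{\left(5 \right)} K{\left(L \left(4 - 2\right),1 \right)} = 1 \cdot 5 \left(-6 - \frac{4 \left(4 - 2\right)}{2}\right) = 5 \left(-6 - \frac{4 \cdot 2}{2}\right) = 5 \left(-6 - 4\right) = 5 \left(-10\right) = -50$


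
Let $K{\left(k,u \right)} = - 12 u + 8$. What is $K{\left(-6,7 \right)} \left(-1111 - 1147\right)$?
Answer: $171608$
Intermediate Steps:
$K{\left(k,u \right)} = 8 - 12 u$
$K{\left(-6,7 \right)} \left(-1111 - 1147\right) = \left(8 - 84\right) \left(-1111 - 1147\right) = \left(-76\right) \left(-2258\right) = 171608$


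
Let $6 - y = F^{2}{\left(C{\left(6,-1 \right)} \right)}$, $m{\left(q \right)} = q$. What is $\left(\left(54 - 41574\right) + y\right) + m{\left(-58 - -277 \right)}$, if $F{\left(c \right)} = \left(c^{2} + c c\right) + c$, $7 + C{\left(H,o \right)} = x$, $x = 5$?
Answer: $-41331$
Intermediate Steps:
$C{\left(H,o \right)} = -2$ ($C{\left(H,o \right)} = -7 + 5 = -2$)
$F{\left(c \right)} = c + 2 c^{2}$ ($F{\left(c \right)} = \left(c^{2} + c^{2}\right) + c = 2 c^{2} + c = c + 2 c^{2}$)
$y = -30$ ($y = 6 - \left(- 2 \left(1 + 2 \left(-2\right)\right)\right)^{2} = 6 - \left(- 2 \left(1 - 4\right)\right)^{2} = 6 - \left(\left(-2\right) \left(-3\right)\right)^{2} = 6 - 6^{2} = 6 - 36 = -30$)
$\left(\left(54 - 41574\right) + y\right) + m{\left(-58 - -277 \right)} = \left(\left(54 - 41574\right) - 30\right) - -219 = \left(\left(54 - 41574\right) - 30\right) + \left(-58 + 277\right) = \left(-41520 - 30\right) + 219 = -41550 + 219 = -41331$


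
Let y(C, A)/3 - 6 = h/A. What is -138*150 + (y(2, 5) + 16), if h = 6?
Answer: -103312/5 ≈ -20662.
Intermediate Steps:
y(C, A) = 18 + 18/A (y(C, A) = 18 + 3*(6/A) = 18 + 18/A)
-138*150 + (y(2, 5) + 16) = -138*150 + ((18 + 18/5) + 16) = -20700 + ((18 + 18*(⅕)) + 16) = -20700 + ((18 + 18/5) + 16) = -20700 + (108/5 + 16) = -20700 + 188/5 = -103312/5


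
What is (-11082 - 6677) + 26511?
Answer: 8752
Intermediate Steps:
(-11082 - 6677) + 26511 = -17759 + 26511 = 8752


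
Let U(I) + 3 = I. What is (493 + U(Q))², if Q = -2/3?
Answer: 2155024/9 ≈ 2.3945e+5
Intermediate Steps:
Q = -⅔ (Q = -2*⅓ = -⅔ ≈ -0.66667)
U(I) = -3 + I
(493 + U(Q))² = (493 + (-3 - ⅔))² = (493 - 11/3)² = (1468/3)² = 2155024/9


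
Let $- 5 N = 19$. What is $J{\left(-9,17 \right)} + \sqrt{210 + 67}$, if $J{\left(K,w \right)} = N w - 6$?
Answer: $- \frac{353}{5} + \sqrt{277} \approx -53.957$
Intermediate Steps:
$N = - \frac{19}{5}$ ($N = \left(- \frac{1}{5}\right) 19 = - \frac{19}{5} \approx -3.8$)
$J{\left(K,w \right)} = -6 - \frac{19 w}{5}$ ($J{\left(K,w \right)} = - \frac{19 w}{5} - 6 = -6 - \frac{19 w}{5}$)
$J{\left(-9,17 \right)} + \sqrt{210 + 67} = \left(-6 - \frac{323}{5}\right) + \sqrt{210 + 67} = \left(-6 - \frac{323}{5}\right) + \sqrt{277} = - \frac{353}{5} + \sqrt{277}$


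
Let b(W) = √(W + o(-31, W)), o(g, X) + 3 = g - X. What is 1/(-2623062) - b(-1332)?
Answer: -1/2623062 - I*√34 ≈ -3.8123e-7 - 5.831*I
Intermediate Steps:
o(g, X) = -3 + g - X (o(g, X) = -3 + (g - X) = -3 + g - X)
b(W) = I*√34 (b(W) = √(W + (-3 - 31 - W)) = √(W + (-34 - W)) = √(-34) = I*√34)
1/(-2623062) - b(-1332) = 1/(-2623062) - I*√34 = -1/2623062 - I*√34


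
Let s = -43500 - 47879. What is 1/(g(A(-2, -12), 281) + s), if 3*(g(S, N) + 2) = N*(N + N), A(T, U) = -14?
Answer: -3/116221 ≈ -2.5813e-5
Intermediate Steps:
g(S, N) = -2 + 2*N**2/3 (g(S, N) = -2 + (N*(N + N))/3 = -2 + (N*(2*N))/3 = -2 + (2*N**2)/3 = -2 + 2*N**2/3)
s = -91379
1/(g(A(-2, -12), 281) + s) = 1/((-2 + (2/3)*281**2) - 91379) = 1/((-2 + (2/3)*78961) - 91379) = 1/((-2 + 157922/3) - 91379) = 1/(157916/3 - 91379) = 1/(-116221/3) = -3/116221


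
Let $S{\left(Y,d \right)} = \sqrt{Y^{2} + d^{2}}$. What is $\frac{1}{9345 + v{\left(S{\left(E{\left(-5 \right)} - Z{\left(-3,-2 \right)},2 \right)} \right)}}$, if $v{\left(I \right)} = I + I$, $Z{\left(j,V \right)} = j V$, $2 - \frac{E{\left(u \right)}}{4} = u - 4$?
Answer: $\frac{9345}{87323233} - \frac{4 \sqrt{362}}{87323233} \approx 0.00010614$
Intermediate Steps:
$E{\left(u \right)} = 24 - 4 u$ ($E{\left(u \right)} = 8 - 4 \left(u - 4\right) = 8 - 4 \left(-4 + u\right) = 8 - \left(-16 + 4 u\right) = 24 - 4 u$)
$Z{\left(j,V \right)} = V j$
$v{\left(I \right)} = 2 I$
$\frac{1}{9345 + v{\left(S{\left(E{\left(-5 \right)} - Z{\left(-3,-2 \right)},2 \right)} \right)}} = \frac{1}{9345 + 2 \sqrt{\left(\left(24 - -20\right) - \left(-2\right) \left(-3\right)\right)^{2} + 2^{2}}} = \frac{1}{9345 + 2 \sqrt{\left(\left(24 + 20\right) - 6\right)^{2} + 4}} = \frac{1}{9345 + 2 \sqrt{\left(44 - 6\right)^{2} + 4}} = \frac{1}{9345 + 2 \sqrt{38^{2} + 4}} = \frac{1}{9345 + 2 \sqrt{1444 + 4}} = \frac{1}{9345 + 2 \sqrt{1448}} = \frac{1}{9345 + 2 \cdot 2 \sqrt{362}} = \frac{1}{9345 + 4 \sqrt{362}}$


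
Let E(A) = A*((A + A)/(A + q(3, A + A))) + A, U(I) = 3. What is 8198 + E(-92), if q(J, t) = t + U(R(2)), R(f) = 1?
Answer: 2196010/273 ≈ 8044.0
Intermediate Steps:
q(J, t) = 3 + t (q(J, t) = t + 3 = 3 + t)
E(A) = A + 2*A**2/(3 + 3*A) (E(A) = A*((A + A)/(A + (3 + (A + A)))) + A = A*((2*A)/(A + (3 + 2*A))) + A = A*((2*A)/(3 + 3*A)) + A = A*(2*A/(3 + 3*A)) + A = 2*A**2/(3 + 3*A) + A = A + 2*A**2/(3 + 3*A))
8198 + E(-92) = 8198 + (1/3)*(-92)*(3 + 5*(-92))/(1 - 92) = 8198 + (1/3)*(-92)*(3 - 460)/(-91) = 8198 + (1/3)*(-92)*(-1/91)*(-457) = 8198 - 42044/273 = 2196010/273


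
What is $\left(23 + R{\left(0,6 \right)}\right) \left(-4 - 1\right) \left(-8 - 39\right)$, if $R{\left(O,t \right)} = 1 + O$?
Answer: $5640$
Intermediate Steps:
$\left(23 + R{\left(0,6 \right)}\right) \left(-4 - 1\right) \left(-8 - 39\right) = \left(23 + \left(1 + 0\right)\right) \left(-4 - 1\right) \left(-8 - 39\right) = \left(23 + 1\right) \left(-5\right) \left(-47\right) = 24 \left(-5\right) \left(-47\right) = \left(-120\right) \left(-47\right) = 5640$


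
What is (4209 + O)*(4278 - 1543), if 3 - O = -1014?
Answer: 14293110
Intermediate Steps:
O = 1017 (O = 3 - 1*(-1014) = 3 + 1014 = 1017)
(4209 + O)*(4278 - 1543) = (4209 + 1017)*(4278 - 1543) = 5226*2735 = 14293110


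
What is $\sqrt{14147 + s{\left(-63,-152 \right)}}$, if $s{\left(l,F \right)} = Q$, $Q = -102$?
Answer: $53 \sqrt{5} \approx 118.51$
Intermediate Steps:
$s{\left(l,F \right)} = -102$
$\sqrt{14147 + s{\left(-63,-152 \right)}} = \sqrt{14147 - 102} = \sqrt{14045} = 53 \sqrt{5}$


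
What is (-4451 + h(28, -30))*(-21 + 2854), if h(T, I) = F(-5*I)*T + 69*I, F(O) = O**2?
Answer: 1766316007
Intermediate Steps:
h(T, I) = 69*I + 25*T*I**2 (h(T, I) = (-5*I)**2*T + 69*I = (25*I**2)*T + 69*I = 25*T*I**2 + 69*I = 69*I + 25*T*I**2)
(-4451 + h(28, -30))*(-21 + 2854) = (-4451 - 30*(69 + 25*(-30)*28))*(-21 + 2854) = (-4451 - 30*(69 - 21000))*2833 = (-4451 - 30*(-20931))*2833 = (-4451 + 627930)*2833 = 623479*2833 = 1766316007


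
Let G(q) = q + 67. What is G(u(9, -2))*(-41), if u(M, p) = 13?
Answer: -3280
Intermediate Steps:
G(q) = 67 + q
G(u(9, -2))*(-41) = (67 + 13)*(-41) = 80*(-41) = -3280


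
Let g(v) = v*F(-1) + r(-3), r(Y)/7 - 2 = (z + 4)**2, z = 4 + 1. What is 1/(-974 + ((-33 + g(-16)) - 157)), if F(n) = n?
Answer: -1/567 ≈ -0.0017637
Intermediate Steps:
z = 5
r(Y) = 581 (r(Y) = 14 + 7*(5 + 4)**2 = 14 + 7*9**2 = 14 + 7*81 = 14 + 567 = 581)
g(v) = 581 - v (g(v) = v*(-1) + 581 = -v + 581 = 581 - v)
1/(-974 + ((-33 + g(-16)) - 157)) = 1/(-974 + ((-33 + (581 - 1*(-16))) - 157)) = 1/(-974 + ((-33 + (581 + 16)) - 157)) = 1/(-974 + ((-33 + 597) - 157)) = 1/(-974 + (564 - 157)) = 1/(-974 + 407) = 1/(-567) = -1/567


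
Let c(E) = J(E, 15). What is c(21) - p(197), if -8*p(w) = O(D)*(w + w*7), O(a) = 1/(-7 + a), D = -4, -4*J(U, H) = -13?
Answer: -645/44 ≈ -14.659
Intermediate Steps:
J(U, H) = 13/4 (J(U, H) = -¼*(-13) = 13/4)
c(E) = 13/4
p(w) = w/11 (p(w) = -(w + w*7)/(8*(-7 - 4)) = -(w + 7*w)/(8*(-11)) = -(-1)*8*w/88 = -(-1)*w/11 = w/11)
c(21) - p(197) = 13/4 - 197/11 = -645/44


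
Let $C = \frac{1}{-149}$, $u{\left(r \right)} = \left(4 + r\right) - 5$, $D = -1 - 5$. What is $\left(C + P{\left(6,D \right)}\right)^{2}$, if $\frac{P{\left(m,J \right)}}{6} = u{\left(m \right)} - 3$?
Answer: $\frac{3193369}{22201} \approx 143.84$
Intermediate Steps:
$D = -6$ ($D = -1 - 5 = -6$)
$u{\left(r \right)} = -1 + r$
$P{\left(m,J \right)} = -24 + 6 m$ ($P{\left(m,J \right)} = 6 \left(\left(-1 + m\right) - 3\right) = 6 \left(-4 + m\right) = -24 + 6 m$)
$C = - \frac{1}{149} \approx -0.0067114$
$\left(C + P{\left(6,D \right)}\right)^{2} = \left(- \frac{1}{149} + \left(-24 + 6 \cdot 6\right)\right)^{2} = \left(- \frac{1}{149} + \left(-24 + 36\right)\right)^{2} = \left(- \frac{1}{149} + 12\right)^{2} = \left(\frac{1787}{149}\right)^{2} = \frac{3193369}{22201}$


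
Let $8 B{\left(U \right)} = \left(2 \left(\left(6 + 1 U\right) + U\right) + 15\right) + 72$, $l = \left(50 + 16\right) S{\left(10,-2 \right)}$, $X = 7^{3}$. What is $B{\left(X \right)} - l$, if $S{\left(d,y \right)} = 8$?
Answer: $- \frac{2753}{8} \approx -344.13$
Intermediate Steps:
$X = 343$
$l = 528$ ($l = \left(50 + 16\right) 8 = 66 \cdot 8 = 528$)
$B{\left(U \right)} = \frac{99}{8} + \frac{U}{2}$ ($B{\left(U \right)} = \frac{\left(2 \left(\left(6 + 1 U\right) + U\right) + 15\right) + 72}{8} = \frac{\left(2 \left(\left(6 + U\right) + U\right) + 15\right) + 72}{8} = \frac{\left(2 \left(6 + 2 U\right) + 15\right) + 72}{8} = \frac{\left(\left(12 + 4 U\right) + 15\right) + 72}{8} = \frac{\left(27 + 4 U\right) + 72}{8} = \frac{99 + 4 U}{8} = \frac{99}{8} + \frac{U}{2}$)
$B{\left(X \right)} - l = \left(\frac{99}{8} + \frac{1}{2} \cdot 343\right) - 528 = \left(\frac{99}{8} + \frac{343}{2}\right) - 528 = \frac{1471}{8} - 528 = - \frac{2753}{8}$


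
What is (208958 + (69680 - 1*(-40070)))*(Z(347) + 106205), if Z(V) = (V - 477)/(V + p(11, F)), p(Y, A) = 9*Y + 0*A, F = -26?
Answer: 7548168724200/223 ≈ 3.3848e+10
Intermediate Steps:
p(Y, A) = 9*Y (p(Y, A) = 9*Y + 0 = 9*Y)
Z(V) = (-477 + V)/(99 + V) (Z(V) = (V - 477)/(V + 9*11) = (-477 + V)/(V + 99) = (-477 + V)/(99 + V))
(208958 + (69680 - 1*(-40070)))*(Z(347) + 106205) = (208958 + (69680 - 1*(-40070)))*((-477 + 347)/(99 + 347) + 106205) = (208958 + (69680 + 40070))*(-130/446 + 106205) = (208958 + 109750)*((1/446)*(-130) + 106205) = 318708*(-65/223 + 106205) = 318708*(23683650/223) = 7548168724200/223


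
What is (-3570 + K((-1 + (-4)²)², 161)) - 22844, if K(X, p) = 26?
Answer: -26388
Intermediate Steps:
(-3570 + K((-1 + (-4)²)², 161)) - 22844 = (-3570 + 26) - 22844 = -3544 - 22844 = -26388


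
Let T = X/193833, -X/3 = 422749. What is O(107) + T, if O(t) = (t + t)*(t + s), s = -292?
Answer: -2558372239/64611 ≈ -39597.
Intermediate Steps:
X = -1268247 (X = -3*422749 = -1268247)
T = -422749/64611 (T = -1268247/193833 = -1268247*1/193833 = -422749/64611 ≈ -6.5430)
O(t) = 2*t*(-292 + t) (O(t) = (t + t)*(t - 292) = (2*t)*(-292 + t) = 2*t*(-292 + t))
O(107) + T = 2*107*(-292 + 107) - 422749/64611 = 2*107*(-185) - 422749/64611 = -39590 - 422749/64611 = -2558372239/64611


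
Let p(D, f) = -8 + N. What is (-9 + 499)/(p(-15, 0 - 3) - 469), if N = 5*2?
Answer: -490/467 ≈ -1.0492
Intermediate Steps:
N = 10
p(D, f) = 2 (p(D, f) = -8 + 10 = 2)
(-9 + 499)/(p(-15, 0 - 3) - 469) = (-9 + 499)/(2 - 469) = 490/(-467) = 490*(-1/467) = -490/467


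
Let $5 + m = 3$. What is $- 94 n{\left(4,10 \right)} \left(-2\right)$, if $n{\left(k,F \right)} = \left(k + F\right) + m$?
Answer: $2256$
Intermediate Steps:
$m = -2$ ($m = -5 + 3 = -2$)
$n{\left(k,F \right)} = -2 + F + k$ ($n{\left(k,F \right)} = \left(k + F\right) - 2 = \left(F + k\right) - 2 = -2 + F + k$)
$- 94 n{\left(4,10 \right)} \left(-2\right) = - 94 \left(-2 + 10 + 4\right) \left(-2\right) = - 94 \cdot 12 \left(-2\right) = \left(-94\right) \left(-24\right) = 2256$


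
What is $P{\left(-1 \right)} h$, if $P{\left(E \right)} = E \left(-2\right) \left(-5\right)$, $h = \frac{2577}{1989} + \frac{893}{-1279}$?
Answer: $- \frac{5066020}{847977} \approx -5.9742$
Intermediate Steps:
$h = \frac{506602}{847977}$ ($h = 2577 \cdot \frac{1}{1989} + 893 \left(- \frac{1}{1279}\right) = \frac{859}{663} - \frac{893}{1279} = \frac{506602}{847977} \approx 0.59742$)
$P{\left(E \right)} = 10 E$ ($P{\left(E \right)} = - 2 E \left(-5\right) = 10 E$)
$P{\left(-1 \right)} h = 10 \left(-1\right) \frac{506602}{847977} = \left(-10\right) \frac{506602}{847977} = - \frac{5066020}{847977}$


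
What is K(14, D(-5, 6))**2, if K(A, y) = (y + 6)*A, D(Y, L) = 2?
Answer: 12544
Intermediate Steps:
K(A, y) = A*(6 + y) (K(A, y) = (6 + y)*A = A*(6 + y))
K(14, D(-5, 6))**2 = (14*(6 + 2))**2 = (14*8)**2 = 112**2 = 12544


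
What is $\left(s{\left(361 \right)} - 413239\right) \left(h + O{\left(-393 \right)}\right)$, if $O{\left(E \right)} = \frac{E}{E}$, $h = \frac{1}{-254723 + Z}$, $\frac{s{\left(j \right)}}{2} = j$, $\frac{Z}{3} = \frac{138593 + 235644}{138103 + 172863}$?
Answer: $- \frac{32674959529561097}{79209069707} \approx -4.1252 \cdot 10^{5}$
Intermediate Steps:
$Z = \frac{1122711}{310966}$ ($Z = 3 \frac{138593 + 235644}{138103 + 172863} = 3 \cdot \frac{374237}{310966} = \frac{1122711}{310966} \approx 3.6104$)
$s{\left(j \right)} = 2 j$
$h = - \frac{310966}{79209069707}$ ($h = \frac{1}{-254723 + \frac{1122711}{310966}} = \frac{1}{- \frac{79209069707}{310966}} = - \frac{310966}{79209069707} \approx -3.9259 \cdot 10^{-6}$)
$O{\left(E \right)} = 1$
$\left(s{\left(361 \right)} - 413239\right) \left(h + O{\left(-393 \right)}\right) = \left(2 \cdot 361 - 413239\right) \left(- \frac{310966}{79209069707} + 1\right) = \left(722 - 413239\right) \frac{79208758741}{79209069707} = \left(-412517\right) \frac{79208758741}{79209069707} = - \frac{32674959529561097}{79209069707}$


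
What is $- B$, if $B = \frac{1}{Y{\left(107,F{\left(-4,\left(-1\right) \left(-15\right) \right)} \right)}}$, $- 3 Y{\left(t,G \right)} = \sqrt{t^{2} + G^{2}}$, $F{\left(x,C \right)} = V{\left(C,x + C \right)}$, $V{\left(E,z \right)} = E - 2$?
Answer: $\frac{3 \sqrt{11618}}{11618} \approx 0.027833$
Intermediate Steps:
$V{\left(E,z \right)} = -2 + E$
$F{\left(x,C \right)} = -2 + C$
$Y{\left(t,G \right)} = - \frac{\sqrt{G^{2} + t^{2}}}{3}$ ($Y{\left(t,G \right)} = - \frac{\sqrt{t^{2} + G^{2}}}{3} = - \frac{\sqrt{G^{2} + t^{2}}}{3}$)
$B = - \frac{3 \sqrt{11618}}{11618}$ ($B = \frac{1}{\left(- \frac{1}{3}\right) \sqrt{\left(-2 - -15\right)^{2} + 107^{2}}} = \frac{1}{\left(- \frac{1}{3}\right) \sqrt{\left(-2 + 15\right)^{2} + 11449}} = \frac{1}{\left(- \frac{1}{3}\right) \sqrt{13^{2} + 11449}} = \frac{1}{\left(- \frac{1}{3}\right) \sqrt{169 + 11449}} = \frac{1}{\left(- \frac{1}{3}\right) \sqrt{11618}} = - \frac{3 \sqrt{11618}}{11618} \approx -0.027833$)
$- B = - \frac{\left(-3\right) \sqrt{11618}}{11618} = \frac{3 \sqrt{11618}}{11618}$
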